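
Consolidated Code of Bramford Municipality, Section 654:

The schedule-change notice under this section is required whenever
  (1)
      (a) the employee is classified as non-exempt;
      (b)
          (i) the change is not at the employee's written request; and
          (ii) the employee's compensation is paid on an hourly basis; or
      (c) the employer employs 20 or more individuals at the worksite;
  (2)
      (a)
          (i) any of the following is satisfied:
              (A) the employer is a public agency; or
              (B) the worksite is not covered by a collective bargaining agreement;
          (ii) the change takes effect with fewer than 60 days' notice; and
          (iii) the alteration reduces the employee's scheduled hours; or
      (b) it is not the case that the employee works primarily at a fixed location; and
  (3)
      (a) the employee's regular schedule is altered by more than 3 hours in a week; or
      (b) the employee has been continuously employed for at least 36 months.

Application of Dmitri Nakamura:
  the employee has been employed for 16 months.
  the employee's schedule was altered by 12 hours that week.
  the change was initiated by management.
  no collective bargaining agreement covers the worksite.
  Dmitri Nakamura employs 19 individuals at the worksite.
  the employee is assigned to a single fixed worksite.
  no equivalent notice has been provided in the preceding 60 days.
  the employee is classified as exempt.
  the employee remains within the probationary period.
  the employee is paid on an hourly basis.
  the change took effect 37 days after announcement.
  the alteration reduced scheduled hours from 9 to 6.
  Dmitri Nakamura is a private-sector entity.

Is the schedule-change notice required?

(a) non-exempt — not satisfied.
(i) not employee-requested — satisfied.
(ii) hourly-paid — met.
(b): T AND T → true.
(c) ≥ 20 at site — fails.
(1) = F OR T OR F = true.
(A) public agency — not met.
(B) no CBA — holds.
So (i) is satisfied (F OR T).
(ii) < 60 days' notice — holds.
(iii) hours reduced — satisfied.
So (a) is satisfied (T AND T AND T).
(b) not (fixed location) — fails.
(2) = T OR F = true.
(a) schedule shift > 3h — met.
(b) tenure ≥ 36 mo. — not satisfied.
So (3) is satisfied (T OR F).
Overall = T AND T AND T = true.

Yes — required.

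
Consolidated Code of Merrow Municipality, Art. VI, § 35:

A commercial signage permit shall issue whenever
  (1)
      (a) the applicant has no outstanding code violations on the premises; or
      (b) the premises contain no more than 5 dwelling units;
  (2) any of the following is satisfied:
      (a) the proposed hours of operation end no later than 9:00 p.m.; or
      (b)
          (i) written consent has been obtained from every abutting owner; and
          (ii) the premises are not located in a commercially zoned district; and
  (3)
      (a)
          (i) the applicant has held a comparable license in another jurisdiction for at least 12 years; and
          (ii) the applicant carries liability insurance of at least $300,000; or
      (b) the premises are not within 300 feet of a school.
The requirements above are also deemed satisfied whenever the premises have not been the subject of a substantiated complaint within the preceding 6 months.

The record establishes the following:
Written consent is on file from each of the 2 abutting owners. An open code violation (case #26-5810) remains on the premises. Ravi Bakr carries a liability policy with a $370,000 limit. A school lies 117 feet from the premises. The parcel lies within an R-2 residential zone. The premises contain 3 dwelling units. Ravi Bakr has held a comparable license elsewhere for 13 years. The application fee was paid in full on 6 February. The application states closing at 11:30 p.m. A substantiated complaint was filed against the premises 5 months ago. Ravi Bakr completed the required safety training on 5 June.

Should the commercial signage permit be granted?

Yes — granted.

(a) no code violations — not met.
(b) ≤ 5 units — met.
(1) = F OR T = true.
(a) closes by 9 p.m. — fails.
(i) all abutters consent — met.
(ii) not (commercially zoned) — holds.
So (b) is satisfied (T AND T).
So (2) is satisfied (F OR T).
(i) prior license ≥ 12 yr — satisfied.
(ii) insurance ≥ $300,000 — satisfied.
So (a) is satisfied (T AND T).
(b) ≥300 ft from school — not met.
So (3) is satisfied (T OR F).
Overall = T AND T AND T = true.
Exception (no complaint in 6 mo.) — not satisfied.
Result: main true OR exception false → true.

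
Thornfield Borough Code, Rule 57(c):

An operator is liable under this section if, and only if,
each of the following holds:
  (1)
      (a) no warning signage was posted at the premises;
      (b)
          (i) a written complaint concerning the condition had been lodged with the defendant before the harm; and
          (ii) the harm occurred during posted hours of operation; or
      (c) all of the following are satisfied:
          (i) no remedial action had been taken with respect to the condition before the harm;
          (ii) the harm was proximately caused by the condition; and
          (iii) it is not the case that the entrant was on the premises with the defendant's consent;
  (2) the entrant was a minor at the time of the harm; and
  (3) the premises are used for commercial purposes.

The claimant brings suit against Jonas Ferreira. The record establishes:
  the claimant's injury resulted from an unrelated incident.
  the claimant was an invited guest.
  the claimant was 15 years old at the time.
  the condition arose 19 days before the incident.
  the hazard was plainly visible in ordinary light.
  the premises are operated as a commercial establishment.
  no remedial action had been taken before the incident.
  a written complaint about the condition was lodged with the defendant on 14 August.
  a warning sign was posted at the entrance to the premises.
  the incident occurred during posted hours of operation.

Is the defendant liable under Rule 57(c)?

Yes — liable.

(a) no signage posted — not met.
(i) complaint lodged — met.
(ii) during posted hours — satisfied.
(b) = T AND T = true.
(i) no remedial action — holds.
(ii) proximate cause — fails.
(iii) not (consent to enter) — not met.
So (c) is not satisfied (T AND F AND F).
(1) = F OR T OR F = true.
(2) entrant a minor — met.
(3) commercial use — met.
Overall = T AND T AND T = true.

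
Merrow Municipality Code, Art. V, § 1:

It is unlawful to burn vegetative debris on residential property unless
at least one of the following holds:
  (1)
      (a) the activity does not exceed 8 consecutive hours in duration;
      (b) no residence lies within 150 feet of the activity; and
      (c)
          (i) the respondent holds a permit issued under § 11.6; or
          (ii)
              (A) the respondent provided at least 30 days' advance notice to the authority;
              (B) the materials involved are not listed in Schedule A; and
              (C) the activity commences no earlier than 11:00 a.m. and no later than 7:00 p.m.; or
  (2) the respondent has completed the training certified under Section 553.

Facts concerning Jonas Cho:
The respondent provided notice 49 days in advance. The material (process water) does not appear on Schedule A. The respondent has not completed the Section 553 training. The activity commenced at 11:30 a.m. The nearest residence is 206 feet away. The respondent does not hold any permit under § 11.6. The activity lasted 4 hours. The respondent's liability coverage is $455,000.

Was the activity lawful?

(a) ≤ 8 hrs duration — satisfied.
(b) no residence in 150 ft — satisfied.
(i) holds permit — fails.
(A) ≥30 days' notice — met.
(B) not (Schedule A material) — holds.
(C) start within hours — satisfied.
(ii): T AND T AND T → true.
(c) = F OR T = true.
(1) = T AND T AND T = true.
(2) training certified — not met.
Overall = T OR F = true.

Yes — lawful.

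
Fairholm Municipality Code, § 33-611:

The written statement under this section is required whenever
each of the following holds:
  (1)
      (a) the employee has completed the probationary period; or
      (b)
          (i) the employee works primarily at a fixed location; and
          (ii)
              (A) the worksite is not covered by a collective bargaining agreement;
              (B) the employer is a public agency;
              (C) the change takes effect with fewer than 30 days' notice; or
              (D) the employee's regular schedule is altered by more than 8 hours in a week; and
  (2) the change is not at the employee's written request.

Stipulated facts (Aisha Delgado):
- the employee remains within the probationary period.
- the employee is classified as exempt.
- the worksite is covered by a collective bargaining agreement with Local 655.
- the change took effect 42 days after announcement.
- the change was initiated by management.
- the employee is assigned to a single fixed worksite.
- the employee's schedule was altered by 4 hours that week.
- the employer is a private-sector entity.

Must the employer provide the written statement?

(a) past probation — not met.
(i) fixed location — holds.
(A) no CBA — not satisfied.
(B) public agency — not met.
(C) < 30 days' notice — not satisfied.
(D) schedule shift > 8h — not met.
(ii): F OR F OR F OR F → false.
(b): T AND F → false.
(1): F OR F → false.
(2) not employee-requested — holds.
Overall = F AND T = false.

No — not required.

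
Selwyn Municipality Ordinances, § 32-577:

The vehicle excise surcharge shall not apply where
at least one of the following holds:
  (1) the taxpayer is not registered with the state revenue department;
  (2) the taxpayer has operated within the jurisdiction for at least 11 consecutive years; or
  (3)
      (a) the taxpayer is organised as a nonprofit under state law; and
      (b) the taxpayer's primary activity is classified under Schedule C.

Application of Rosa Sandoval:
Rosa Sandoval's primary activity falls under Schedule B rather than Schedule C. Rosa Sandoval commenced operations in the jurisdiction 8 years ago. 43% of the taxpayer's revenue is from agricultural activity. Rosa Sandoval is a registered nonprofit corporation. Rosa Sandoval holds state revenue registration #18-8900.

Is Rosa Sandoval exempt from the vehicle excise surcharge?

No — not exempt.

(1) not (state-registered) — not satisfied.
(2) ≥ 11 yrs in jurisdiction — not met.
(a) nonprofit — met.
(b) Schedule C activity — not met.
(3): T AND F → false.
So Overall is not satisfied (F OR F OR F).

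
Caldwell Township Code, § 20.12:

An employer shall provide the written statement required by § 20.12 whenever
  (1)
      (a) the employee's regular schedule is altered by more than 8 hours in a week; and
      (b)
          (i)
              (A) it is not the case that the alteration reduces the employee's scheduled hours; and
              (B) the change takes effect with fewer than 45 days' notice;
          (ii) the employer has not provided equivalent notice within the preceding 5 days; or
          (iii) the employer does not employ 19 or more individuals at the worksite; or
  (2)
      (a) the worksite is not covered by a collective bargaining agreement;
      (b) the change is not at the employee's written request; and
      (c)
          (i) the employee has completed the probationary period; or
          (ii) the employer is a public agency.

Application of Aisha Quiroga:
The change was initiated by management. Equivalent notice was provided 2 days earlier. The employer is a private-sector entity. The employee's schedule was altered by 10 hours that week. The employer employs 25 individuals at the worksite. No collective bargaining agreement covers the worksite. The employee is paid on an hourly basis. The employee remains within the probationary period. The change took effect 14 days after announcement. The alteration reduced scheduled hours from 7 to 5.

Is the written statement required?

No — not required.

(a) schedule shift > 8h — holds.
(A) not (hours reduced) — not met.
(B) < 45 days' notice — satisfied.
So (i) is not satisfied (F AND T).
(ii) no recent notice — not satisfied.
(iii) not (≥ 19 at site) — not satisfied.
(b) = F OR F OR F = false.
(1) = T AND F = false.
(a) no CBA — holds.
(b) not employee-requested — met.
(i) past probation — not met.
(ii) public agency — fails.
So (c) is not satisfied (F OR F).
(2): T AND T AND F → false.
So Overall is not satisfied (F OR F).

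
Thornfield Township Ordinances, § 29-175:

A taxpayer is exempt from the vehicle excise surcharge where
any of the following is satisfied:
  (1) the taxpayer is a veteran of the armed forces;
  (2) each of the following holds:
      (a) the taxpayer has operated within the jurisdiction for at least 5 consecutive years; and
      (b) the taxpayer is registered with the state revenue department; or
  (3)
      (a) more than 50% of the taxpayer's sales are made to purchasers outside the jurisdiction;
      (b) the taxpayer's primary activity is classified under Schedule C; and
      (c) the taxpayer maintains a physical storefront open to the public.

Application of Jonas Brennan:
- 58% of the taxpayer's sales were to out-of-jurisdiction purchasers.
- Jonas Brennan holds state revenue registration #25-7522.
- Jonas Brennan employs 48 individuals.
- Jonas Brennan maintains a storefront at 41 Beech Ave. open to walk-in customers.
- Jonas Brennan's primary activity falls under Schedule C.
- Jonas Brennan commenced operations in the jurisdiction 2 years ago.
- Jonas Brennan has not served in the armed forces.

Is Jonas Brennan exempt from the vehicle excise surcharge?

Yes — exempt.

(1) veteran — fails.
(a) ≥ 5 yrs in jurisdiction — not met.
(b) state-registered — met.
So (2) is not satisfied (F AND T).
(a) >50% out-of-jur. sales — holds.
(b) Schedule C activity — satisfied.
(c) has storefront — holds.
So (3) is satisfied (T AND T AND T).
Overall: F OR F OR T → true.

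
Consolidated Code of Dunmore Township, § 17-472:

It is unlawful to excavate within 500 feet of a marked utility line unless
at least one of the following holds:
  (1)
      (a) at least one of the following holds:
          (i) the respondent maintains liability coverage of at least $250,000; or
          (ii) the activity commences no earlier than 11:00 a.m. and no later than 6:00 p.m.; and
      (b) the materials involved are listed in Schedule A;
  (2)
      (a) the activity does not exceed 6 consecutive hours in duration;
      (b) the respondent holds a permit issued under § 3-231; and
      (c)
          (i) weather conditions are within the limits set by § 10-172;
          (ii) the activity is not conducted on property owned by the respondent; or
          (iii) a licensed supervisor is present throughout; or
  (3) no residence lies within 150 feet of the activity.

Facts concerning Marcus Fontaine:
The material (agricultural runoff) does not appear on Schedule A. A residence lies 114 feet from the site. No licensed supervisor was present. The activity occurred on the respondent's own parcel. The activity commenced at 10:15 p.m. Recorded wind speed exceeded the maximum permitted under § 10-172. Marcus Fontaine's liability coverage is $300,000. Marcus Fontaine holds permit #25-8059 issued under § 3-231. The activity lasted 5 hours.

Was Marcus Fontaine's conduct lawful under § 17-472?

(i) coverage ≥ $250,000 — satisfied.
(ii) start within hours — fails.
So (a) is satisfied (T OR F).
(b) Schedule A material — not met.
(1) = T AND F = false.
(a) ≤ 6 hrs duration — holds.
(b) holds permit — holds.
(i) weather ok — not satisfied.
(ii) not (own property) — not met.
(iii) supervisor present — fails.
So (c) is not satisfied (F OR F OR F).
(2) = T AND T AND F = false.
(3) no residence in 150 ft — fails.
Overall: F OR F OR F → false.

No — unlawful.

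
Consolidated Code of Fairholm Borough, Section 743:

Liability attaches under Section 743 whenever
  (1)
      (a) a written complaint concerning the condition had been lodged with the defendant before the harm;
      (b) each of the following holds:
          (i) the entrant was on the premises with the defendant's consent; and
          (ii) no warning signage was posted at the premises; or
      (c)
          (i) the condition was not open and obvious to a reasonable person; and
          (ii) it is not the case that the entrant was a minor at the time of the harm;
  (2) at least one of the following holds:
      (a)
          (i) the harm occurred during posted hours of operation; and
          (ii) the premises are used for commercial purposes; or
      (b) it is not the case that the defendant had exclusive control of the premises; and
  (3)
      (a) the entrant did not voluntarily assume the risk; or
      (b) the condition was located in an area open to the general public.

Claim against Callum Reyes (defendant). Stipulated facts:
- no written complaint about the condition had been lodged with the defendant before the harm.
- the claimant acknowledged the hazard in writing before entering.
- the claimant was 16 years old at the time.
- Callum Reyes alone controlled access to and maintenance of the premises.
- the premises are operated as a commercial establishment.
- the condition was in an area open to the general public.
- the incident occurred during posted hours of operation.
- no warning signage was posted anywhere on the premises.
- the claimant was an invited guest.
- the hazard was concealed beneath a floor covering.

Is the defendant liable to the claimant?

(a) complaint lodged — not satisfied.
(i) consent to enter — satisfied.
(ii) no signage posted — met.
So (b) is satisfied (T AND T).
(i) not open/obvious — holds.
(ii) not (entrant a minor) — fails.
(c) = T AND F = false.
(1) = F OR T OR F = true.
(i) during posted hours — holds.
(ii) commercial use — holds.
(a): T AND T → true.
(b) not (exclusive control) — not met.
(2) = T OR F = true.
(a) no assumed risk — not met.
(b) public area — satisfied.
(3): F OR T → true.
So Overall is satisfied (T AND T AND T).

Yes — liable.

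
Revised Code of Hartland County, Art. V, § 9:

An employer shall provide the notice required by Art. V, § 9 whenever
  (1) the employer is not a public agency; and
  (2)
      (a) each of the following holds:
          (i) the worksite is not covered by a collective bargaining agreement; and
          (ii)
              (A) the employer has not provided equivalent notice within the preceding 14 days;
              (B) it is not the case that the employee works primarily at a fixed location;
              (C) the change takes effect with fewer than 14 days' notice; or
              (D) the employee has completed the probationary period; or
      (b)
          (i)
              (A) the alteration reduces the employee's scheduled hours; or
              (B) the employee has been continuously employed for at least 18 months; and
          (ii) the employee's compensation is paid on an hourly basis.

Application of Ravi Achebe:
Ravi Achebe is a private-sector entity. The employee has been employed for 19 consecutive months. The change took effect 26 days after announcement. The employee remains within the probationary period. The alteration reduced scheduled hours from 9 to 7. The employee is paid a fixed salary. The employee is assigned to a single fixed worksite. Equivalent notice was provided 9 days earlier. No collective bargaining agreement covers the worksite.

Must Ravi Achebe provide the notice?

No — not required.

(1) not (public agency) — holds.
(i) no CBA — satisfied.
(A) no recent notice — not met.
(B) not (fixed location) — fails.
(C) < 14 days' notice — not satisfied.
(D) past probation — fails.
(ii) = F OR F OR F OR F = false.
So (a) is not satisfied (T AND F).
(A) hours reduced — holds.
(B) tenure ≥ 18 mo. — holds.
(i) = T OR T = true.
(ii) hourly-paid — not met.
(b): T AND F → false.
So (2) is not satisfied (F OR F).
Overall = T AND F = false.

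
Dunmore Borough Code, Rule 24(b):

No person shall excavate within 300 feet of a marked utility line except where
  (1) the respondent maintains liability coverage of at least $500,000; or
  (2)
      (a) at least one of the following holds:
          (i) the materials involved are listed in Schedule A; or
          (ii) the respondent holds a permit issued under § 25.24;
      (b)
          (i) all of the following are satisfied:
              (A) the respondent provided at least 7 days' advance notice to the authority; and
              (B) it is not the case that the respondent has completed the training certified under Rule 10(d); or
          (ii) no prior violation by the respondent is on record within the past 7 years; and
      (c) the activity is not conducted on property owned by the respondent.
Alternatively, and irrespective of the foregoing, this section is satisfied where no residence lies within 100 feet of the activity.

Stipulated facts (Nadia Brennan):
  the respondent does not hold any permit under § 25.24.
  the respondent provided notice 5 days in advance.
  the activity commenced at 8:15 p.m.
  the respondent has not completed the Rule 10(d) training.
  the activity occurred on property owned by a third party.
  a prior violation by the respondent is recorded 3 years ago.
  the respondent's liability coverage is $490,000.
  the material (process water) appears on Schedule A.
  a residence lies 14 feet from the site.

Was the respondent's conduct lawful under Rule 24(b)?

No — unlawful.

(1) coverage ≥ $500,000 — not satisfied.
(i) Schedule A material — met.
(ii) holds permit — not met.
So (a) is satisfied (T OR F).
(A) ≥7 days' notice — not satisfied.
(B) not (training certified) — holds.
(i): F AND T → false.
(ii) no prior violation — not satisfied.
(b) = F OR F = false.
(c) not (own property) — satisfied.
(2): T AND F AND T → false.
So Overall is not satisfied (F OR F).
Exception (no residence in 100 ft) — not satisfied.
Result: main false OR exception false → false.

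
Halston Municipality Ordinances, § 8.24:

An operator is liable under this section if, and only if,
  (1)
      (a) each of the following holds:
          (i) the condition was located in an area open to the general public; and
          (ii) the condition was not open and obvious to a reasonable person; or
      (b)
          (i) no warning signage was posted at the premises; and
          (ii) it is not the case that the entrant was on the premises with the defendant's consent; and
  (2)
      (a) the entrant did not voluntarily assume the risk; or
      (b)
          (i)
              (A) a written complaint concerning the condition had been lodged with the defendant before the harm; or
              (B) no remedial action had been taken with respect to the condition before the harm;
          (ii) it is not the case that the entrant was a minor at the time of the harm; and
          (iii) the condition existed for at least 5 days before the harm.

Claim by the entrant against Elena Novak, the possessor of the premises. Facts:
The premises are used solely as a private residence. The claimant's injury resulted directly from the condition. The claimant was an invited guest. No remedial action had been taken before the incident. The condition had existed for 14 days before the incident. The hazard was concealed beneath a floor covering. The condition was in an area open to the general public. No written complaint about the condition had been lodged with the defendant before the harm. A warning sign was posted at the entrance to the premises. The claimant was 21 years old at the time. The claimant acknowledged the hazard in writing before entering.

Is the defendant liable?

(i) public area — holds.
(ii) not open/obvious — satisfied.
So (a) is satisfied (T AND T).
(i) no signage posted — not met.
(ii) not (consent to enter) — not satisfied.
So (b) is not satisfied (F AND F).
So (1) is satisfied (T OR F).
(a) no assumed risk — not satisfied.
(A) complaint lodged — not satisfied.
(B) no remedial action — met.
(i) = F OR T = true.
(ii) not (entrant a minor) — met.
(iii) condition ≥5 days old — holds.
(b) = T AND T AND T = true.
(2) = F OR T = true.
So Overall is satisfied (T AND T).

Yes — liable.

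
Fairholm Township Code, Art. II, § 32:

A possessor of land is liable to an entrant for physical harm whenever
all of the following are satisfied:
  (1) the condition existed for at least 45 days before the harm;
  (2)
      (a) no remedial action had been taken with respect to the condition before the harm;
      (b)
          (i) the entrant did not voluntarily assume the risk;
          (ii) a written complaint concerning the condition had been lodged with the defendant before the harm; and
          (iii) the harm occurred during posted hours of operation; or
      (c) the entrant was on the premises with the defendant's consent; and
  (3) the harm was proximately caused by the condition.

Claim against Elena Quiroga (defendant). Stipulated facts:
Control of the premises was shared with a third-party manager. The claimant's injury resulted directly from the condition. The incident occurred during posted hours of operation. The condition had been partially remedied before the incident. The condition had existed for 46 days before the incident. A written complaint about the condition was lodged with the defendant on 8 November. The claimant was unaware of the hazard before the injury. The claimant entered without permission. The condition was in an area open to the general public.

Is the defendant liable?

(1) condition ≥45 days old — satisfied.
(a) no remedial action — not met.
(i) no assumed risk — holds.
(ii) complaint lodged — satisfied.
(iii) during posted hours — met.
(b): T AND T AND T → true.
(c) consent to enter — not satisfied.
(2) = F OR T OR F = true.
(3) proximate cause — holds.
So Overall is satisfied (T AND T AND T).

Yes — liable.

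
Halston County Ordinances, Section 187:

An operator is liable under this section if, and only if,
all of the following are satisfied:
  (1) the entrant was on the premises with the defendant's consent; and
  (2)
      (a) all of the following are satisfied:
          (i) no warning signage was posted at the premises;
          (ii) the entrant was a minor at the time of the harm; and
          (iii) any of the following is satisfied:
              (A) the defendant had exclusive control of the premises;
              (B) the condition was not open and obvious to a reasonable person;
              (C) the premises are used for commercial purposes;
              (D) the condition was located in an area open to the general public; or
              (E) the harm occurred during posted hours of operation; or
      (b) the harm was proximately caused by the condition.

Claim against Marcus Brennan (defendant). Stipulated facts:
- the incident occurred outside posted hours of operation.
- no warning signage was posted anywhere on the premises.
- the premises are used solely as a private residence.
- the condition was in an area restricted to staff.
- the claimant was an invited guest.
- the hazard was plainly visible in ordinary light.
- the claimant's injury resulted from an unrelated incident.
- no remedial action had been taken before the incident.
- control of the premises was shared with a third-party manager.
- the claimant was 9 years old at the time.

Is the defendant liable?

No — not liable.

(1) consent to enter — holds.
(i) no signage posted — met.
(ii) entrant a minor — holds.
(A) exclusive control — not satisfied.
(B) not open/obvious — not satisfied.
(C) commercial use — not satisfied.
(D) public area — not met.
(E) during posted hours — not met.
(iii): F OR F OR F OR F OR F → false.
(a): T AND T AND F → false.
(b) proximate cause — not met.
(2): F OR F → false.
Overall: T AND F → false.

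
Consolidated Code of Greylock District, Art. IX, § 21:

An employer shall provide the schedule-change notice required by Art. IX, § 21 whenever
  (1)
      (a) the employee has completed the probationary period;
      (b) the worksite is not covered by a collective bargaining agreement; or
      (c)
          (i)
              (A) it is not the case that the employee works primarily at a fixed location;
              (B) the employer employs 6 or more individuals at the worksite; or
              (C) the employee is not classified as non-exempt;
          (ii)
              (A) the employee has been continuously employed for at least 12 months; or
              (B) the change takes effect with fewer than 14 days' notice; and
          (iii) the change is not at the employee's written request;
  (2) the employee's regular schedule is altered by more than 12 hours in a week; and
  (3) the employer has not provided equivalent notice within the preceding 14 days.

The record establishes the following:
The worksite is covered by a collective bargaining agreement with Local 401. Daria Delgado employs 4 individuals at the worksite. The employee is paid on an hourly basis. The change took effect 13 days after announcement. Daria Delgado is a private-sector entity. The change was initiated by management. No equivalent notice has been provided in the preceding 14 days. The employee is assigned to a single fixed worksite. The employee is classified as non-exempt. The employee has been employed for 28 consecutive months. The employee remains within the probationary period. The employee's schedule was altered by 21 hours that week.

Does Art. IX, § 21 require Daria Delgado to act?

No — not required.

(a) past probation — not met.
(b) no CBA — not met.
(A) not (fixed location) — fails.
(B) ≥ 6 at site — not satisfied.
(C) not (non-exempt) — fails.
So (i) is not satisfied (F OR F OR F).
(A) tenure ≥ 12 mo. — met.
(B) < 14 days' notice — met.
(ii) = T OR T = true.
(iii) not employee-requested — holds.
(c) = F AND T AND T = false.
So (1) is not satisfied (F OR F OR F).
(2) schedule shift > 12h — holds.
(3) no recent notice — met.
So Overall is not satisfied (F AND T AND T).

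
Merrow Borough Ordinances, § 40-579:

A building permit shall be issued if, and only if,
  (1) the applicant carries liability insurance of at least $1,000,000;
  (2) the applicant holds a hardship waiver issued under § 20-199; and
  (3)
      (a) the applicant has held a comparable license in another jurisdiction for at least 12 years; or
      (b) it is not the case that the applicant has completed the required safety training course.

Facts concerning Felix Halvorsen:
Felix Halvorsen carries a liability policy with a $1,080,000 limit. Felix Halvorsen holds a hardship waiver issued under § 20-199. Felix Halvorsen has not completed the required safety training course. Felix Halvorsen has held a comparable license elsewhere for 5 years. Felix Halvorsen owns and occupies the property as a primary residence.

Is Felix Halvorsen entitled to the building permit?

Yes — granted.

(1) insurance ≥ $1,000,000 — holds.
(2) hardship waiver — met.
(a) prior license ≥ 12 yr — not met.
(b) not (safety training) — met.
(3) = F OR T = true.
So Overall is satisfied (T AND T AND T).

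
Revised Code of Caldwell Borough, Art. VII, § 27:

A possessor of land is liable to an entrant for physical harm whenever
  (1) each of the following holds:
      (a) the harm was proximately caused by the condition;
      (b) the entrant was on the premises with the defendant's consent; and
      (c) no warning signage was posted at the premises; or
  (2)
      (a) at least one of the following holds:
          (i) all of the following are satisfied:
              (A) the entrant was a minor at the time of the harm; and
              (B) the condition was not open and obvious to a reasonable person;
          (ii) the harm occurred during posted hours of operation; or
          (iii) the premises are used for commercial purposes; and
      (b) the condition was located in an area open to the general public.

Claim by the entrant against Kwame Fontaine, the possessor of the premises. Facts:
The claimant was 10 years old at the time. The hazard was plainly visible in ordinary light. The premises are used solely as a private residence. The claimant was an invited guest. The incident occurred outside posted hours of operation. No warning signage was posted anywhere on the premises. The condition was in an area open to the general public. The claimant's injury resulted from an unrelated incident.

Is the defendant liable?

No — not liable.

(a) proximate cause — not met.
(b) consent to enter — satisfied.
(c) no signage posted — met.
(1) = F AND T AND T = false.
(A) entrant a minor — holds.
(B) not open/obvious — not met.
(i): T AND F → false.
(ii) during posted hours — not met.
(iii) commercial use — fails.
(a) = F OR F OR F = false.
(b) public area — satisfied.
(2): F AND T → false.
Overall: F OR F → false.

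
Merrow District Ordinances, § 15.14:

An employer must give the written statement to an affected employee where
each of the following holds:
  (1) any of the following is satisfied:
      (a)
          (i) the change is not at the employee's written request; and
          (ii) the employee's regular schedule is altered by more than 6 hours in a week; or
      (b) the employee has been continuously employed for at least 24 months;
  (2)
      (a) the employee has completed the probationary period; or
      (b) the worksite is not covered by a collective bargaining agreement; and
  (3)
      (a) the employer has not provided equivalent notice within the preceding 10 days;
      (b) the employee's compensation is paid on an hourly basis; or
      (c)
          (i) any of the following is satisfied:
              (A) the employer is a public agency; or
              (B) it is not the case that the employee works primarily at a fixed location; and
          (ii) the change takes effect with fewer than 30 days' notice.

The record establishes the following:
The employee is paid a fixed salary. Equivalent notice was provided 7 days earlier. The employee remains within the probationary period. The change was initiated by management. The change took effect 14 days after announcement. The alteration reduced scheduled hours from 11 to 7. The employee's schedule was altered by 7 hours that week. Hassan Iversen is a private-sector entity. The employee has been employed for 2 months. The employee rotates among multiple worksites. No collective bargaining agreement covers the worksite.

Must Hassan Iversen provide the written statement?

Yes — required.

(i) not employee-requested — satisfied.
(ii) schedule shift > 6h — holds.
(a) = T AND T = true.
(b) tenure ≥ 24 mo. — not satisfied.
So (1) is satisfied (T OR F).
(a) past probation — not met.
(b) no CBA — met.
(2): F OR T → true.
(a) no recent notice — not satisfied.
(b) hourly-paid — fails.
(A) public agency — fails.
(B) not (fixed location) — holds.
So (i) is satisfied (F OR T).
(ii) < 30 days' notice — met.
(c) = T AND T = true.
(3): F OR F OR T → true.
Overall = T AND T AND T = true.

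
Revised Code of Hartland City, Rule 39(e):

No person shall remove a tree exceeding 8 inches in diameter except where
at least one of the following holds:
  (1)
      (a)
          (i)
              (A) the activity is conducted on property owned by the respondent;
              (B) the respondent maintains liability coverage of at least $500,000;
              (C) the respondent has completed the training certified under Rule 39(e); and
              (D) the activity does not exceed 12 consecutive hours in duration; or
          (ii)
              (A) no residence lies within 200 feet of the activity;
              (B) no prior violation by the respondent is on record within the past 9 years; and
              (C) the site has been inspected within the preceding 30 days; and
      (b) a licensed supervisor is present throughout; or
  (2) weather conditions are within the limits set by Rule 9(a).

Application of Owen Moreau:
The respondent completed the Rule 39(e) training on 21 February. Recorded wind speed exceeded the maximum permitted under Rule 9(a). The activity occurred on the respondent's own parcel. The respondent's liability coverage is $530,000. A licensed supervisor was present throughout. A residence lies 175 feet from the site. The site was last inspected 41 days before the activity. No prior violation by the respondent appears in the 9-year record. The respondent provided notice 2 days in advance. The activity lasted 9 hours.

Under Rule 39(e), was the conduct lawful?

(A) own property — holds.
(B) coverage ≥ $500,000 — satisfied.
(C) training certified — met.
(D) ≤ 12 hrs duration — satisfied.
So (i) is satisfied (T AND T AND T AND T).
(A) no residence in 200 ft — not met.
(B) no prior violation — holds.
(C) site inspected — fails.
So (ii) is not satisfied (F AND T AND F).
So (a) is satisfied (T OR F).
(b) supervisor present — met.
So (1) is satisfied (T AND T).
(2) weather ok — not satisfied.
So Overall is satisfied (T OR F).

Yes — lawful.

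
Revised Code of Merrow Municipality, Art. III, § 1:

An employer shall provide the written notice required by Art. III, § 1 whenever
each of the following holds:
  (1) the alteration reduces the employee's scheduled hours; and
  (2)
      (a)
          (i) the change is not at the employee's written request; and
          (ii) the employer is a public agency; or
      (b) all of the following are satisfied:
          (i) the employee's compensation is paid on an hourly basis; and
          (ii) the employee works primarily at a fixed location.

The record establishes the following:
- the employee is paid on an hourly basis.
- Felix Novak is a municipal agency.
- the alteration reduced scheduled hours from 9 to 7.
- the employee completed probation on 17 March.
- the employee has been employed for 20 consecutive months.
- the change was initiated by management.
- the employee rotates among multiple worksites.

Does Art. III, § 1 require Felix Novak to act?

(1) hours reduced — met.
(i) not employee-requested — met.
(ii) public agency — met.
(a) = T AND T = true.
(i) hourly-paid — holds.
(ii) fixed location — fails.
So (b) is not satisfied (T AND F).
(2) = T OR F = true.
So Overall is satisfied (T AND T).

Yes — required.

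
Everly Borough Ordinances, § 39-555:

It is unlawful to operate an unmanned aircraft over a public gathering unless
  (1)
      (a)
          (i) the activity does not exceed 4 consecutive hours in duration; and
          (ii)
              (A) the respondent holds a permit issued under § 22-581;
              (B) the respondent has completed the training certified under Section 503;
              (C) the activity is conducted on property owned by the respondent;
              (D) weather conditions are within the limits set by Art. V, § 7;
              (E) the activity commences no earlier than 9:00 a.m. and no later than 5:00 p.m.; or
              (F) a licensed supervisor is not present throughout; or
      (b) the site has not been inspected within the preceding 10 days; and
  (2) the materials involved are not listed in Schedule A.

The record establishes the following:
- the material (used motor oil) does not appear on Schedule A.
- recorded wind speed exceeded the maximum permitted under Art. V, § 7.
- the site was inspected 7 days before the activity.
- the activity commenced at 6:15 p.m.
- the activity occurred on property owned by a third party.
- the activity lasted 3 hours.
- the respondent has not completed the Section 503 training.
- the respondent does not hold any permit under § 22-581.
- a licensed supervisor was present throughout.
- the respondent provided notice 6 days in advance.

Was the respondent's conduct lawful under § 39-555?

(i) ≤ 4 hrs duration — met.
(A) holds permit — fails.
(B) training certified — not satisfied.
(C) own property — fails.
(D) weather ok — not met.
(E) start within hours — not met.
(F) not (supervisor present) — not satisfied.
So (ii) is not satisfied (F OR F OR F OR F OR F OR F).
So (a) is not satisfied (T AND F).
(b) not (site inspected) — not met.
So (1) is not satisfied (F OR F).
(2) not (Schedule A material) — satisfied.
So Overall is not satisfied (F AND T).

No — unlawful.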